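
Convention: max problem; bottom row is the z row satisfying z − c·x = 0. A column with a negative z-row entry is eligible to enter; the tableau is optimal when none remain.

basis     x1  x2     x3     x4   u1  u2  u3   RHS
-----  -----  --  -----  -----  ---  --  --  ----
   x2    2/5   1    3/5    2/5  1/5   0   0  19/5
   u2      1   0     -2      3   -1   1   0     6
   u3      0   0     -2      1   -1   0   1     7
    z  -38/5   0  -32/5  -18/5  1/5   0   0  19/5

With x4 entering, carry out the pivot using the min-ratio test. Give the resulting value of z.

Ratio test on column x4 — row 1: (19/5)/(2/5) = 19/2; row 2: 6/3 = 2; row 3: 7/1 = 7. Minimum is 2 at row 2 (u2 leaves); pivot element 3.
Pivot on row 2; the z-row RHS becomes 19/5 − (-18/5)·2 = 11.

11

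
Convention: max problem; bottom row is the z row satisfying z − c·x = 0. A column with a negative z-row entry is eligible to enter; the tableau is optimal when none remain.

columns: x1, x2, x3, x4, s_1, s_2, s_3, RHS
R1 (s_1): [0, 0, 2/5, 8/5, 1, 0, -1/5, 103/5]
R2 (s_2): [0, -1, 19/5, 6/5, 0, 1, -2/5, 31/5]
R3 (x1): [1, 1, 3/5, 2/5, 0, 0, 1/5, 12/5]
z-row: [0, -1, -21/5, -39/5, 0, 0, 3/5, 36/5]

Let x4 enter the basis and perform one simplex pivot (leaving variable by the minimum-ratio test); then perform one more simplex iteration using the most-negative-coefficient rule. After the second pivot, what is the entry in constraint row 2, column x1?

Ratio test on column x4 — row 1: (103/5)/(8/5) = 103/8; row 2: (31/5)/(6/5) = 31/6; row 3: (12/5)/(2/5) = 6. Minimum is 31/6 at row 2 (s_2 leaves); pivot element 6/5.
Divide row 2 by 6/5; eliminate column x4 from the other rows.
Second iteration: most negative z-row entry is -15/2 in column x2, so x2 enters.
Ratio test on column x2 — row 1: (37/3)/(4/3) = 37/4; row 2: entry -5/6 ≤ 0; row 3: (1/3)/(4/3) = 1/4. Minimum is 1/4 at row 3 (x1 leaves); pivot element 4/3.
Divide row 3 by 4/3; eliminate column x2 from the other rows.
After both pivots, the entry at constraint row 2, column x1 is 5/8.

5/8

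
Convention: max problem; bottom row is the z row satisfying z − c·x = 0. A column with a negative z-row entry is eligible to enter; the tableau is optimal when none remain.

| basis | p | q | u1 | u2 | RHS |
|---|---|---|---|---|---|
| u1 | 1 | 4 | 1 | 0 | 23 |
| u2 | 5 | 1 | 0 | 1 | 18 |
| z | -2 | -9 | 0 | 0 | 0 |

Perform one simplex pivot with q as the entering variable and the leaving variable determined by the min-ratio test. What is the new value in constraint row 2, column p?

Ratio test on column q — row 1: 23/4 = 23/4; row 2: 18/1 = 18. Minimum is 23/4 at row 1 (u1 leaves); pivot element 4.
Divide row 1 by 4; eliminate column q from the other rows.
Row 2 update in column p: 5 − 1·(1/4) = 19/4.

19/4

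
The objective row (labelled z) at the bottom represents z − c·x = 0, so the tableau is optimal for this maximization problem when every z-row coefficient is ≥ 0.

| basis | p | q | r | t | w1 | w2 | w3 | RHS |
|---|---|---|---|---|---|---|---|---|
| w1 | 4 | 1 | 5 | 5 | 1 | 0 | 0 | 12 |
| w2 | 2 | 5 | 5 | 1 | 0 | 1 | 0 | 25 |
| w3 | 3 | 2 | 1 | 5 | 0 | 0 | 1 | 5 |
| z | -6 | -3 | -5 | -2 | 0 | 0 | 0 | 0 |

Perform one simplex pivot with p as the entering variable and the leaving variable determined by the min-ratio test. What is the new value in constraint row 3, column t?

5/3

Ratio test on column p — row 1: 12/4 = 3; row 2: 25/2 = 25/2; row 3: 5/3 = 5/3. Minimum is 5/3 at row 3 (w3 leaves); pivot element 3.
Divide row 3 by 3; eliminate column p from the other rows.
In the new row 3, the t entry is the old entry divided by the pivot: 5/3 = 5/3.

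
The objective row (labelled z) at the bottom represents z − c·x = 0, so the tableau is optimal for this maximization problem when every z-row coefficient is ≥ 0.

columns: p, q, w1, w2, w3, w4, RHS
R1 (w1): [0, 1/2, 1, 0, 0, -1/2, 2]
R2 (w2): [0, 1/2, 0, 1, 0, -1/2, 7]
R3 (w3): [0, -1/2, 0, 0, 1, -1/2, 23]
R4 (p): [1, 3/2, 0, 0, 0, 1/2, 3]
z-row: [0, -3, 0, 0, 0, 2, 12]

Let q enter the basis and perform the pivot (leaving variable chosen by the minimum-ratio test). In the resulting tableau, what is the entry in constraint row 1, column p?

-1/3

Ratio test on column q — row 1: 2/(1/2) = 4; row 2: 7/(1/2) = 14; row 3: entry -1/2 ≤ 0; row 4: 3/(3/2) = 2. Minimum is 2 at row 4 (p leaves); pivot element 3/2.
Divide row 4 by 3/2; eliminate column q from the other rows.
Row 1 update in column p: 0 − (1/2)·(2/3) = -1/3.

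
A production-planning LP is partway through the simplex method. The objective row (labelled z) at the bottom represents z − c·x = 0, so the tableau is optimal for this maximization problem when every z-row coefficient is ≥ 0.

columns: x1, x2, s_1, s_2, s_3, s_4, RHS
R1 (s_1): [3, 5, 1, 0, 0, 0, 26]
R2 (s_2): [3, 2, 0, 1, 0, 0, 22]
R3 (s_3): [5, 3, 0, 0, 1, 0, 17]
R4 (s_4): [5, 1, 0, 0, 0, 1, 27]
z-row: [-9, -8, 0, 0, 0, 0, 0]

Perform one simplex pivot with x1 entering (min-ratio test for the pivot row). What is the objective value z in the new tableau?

153/5

Ratio test on column x1 — row 1: 26/3 = 26/3; row 2: 22/3 = 22/3; row 3: 17/5 = 17/5; row 4: 27/5 = 27/5. Minimum is 17/5 at row 3 (s_3 leaves); pivot element 5.
Pivot on row 3; the z-row RHS becomes 0 − (-9)·(17/5) = 153/5.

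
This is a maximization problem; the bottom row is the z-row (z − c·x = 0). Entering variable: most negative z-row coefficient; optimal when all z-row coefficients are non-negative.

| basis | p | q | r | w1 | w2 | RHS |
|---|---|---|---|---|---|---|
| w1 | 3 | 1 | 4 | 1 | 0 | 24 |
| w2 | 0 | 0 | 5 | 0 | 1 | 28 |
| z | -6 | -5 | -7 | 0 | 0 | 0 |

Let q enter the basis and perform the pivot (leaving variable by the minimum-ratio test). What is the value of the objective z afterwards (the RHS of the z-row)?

Ratio test on column q — row 1: 24/1 = 24; row 2: entry 0 ≤ 0. Minimum is 24 at row 1 (w1 leaves); pivot element 1.
Pivot on row 1; the z-row RHS becomes 0 − (-5)·24 = 120.

120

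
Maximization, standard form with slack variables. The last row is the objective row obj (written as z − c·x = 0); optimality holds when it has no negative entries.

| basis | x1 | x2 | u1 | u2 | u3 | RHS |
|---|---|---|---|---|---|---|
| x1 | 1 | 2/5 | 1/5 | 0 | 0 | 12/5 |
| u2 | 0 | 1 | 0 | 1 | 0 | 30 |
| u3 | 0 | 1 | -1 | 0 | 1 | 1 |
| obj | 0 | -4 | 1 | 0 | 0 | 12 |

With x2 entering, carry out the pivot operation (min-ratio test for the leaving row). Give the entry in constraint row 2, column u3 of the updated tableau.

Ratio test on column x2 — row 1: (12/5)/(2/5) = 6; row 2: 30/1 = 30; row 3: 1/1 = 1. Minimum is 1 at row 3 (u3 leaves); pivot element 1.
Divide row 3 by 1; eliminate column x2 from the other rows.
Row 2 update in column u3: 0 − 1·1 = -1.

-1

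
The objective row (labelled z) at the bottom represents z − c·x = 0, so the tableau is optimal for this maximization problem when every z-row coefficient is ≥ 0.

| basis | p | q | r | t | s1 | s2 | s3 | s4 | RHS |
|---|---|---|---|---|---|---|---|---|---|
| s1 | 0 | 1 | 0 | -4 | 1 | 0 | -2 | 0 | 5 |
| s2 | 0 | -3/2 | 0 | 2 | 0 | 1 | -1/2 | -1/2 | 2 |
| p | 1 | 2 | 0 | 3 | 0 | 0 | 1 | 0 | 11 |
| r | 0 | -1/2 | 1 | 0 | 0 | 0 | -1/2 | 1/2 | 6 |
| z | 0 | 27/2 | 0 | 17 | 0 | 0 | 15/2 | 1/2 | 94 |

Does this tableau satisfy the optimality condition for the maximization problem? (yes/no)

yes

Every z-row coefficient is ≥ 0, so the tableau is optimal.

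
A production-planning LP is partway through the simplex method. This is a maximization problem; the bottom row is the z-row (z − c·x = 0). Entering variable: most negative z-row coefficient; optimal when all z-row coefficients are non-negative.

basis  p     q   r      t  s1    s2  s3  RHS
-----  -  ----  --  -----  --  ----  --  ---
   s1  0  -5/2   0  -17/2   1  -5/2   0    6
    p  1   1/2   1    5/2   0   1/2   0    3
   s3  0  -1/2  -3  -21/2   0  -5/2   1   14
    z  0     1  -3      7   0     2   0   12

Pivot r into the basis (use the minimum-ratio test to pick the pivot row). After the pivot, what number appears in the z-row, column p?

3

Ratio test on column r — row 1: entry 0 ≤ 0; row 2: 3/1 = 3; row 3: entry -3 ≤ 0. Minimum is 3 at row 2 (p leaves); pivot element 1.
Divide row 2 by 1; eliminate column r from the other rows.
z-row update in column p: 0 − (-3)·1 = 3.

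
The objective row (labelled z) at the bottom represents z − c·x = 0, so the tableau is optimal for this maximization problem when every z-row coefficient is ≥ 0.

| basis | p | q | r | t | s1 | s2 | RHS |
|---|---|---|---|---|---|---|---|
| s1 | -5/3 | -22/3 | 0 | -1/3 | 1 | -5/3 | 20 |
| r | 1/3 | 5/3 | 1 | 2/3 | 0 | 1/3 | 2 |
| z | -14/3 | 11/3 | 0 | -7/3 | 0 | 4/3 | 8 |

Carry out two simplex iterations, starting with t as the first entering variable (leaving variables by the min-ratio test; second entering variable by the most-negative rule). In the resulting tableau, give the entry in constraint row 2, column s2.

1

Ratio test on column t — row 1: entry -1/3 ≤ 0; row 2: 2/(2/3) = 3. Minimum is 3 at row 2 (r leaves); pivot element 2/3.
Divide row 2 by 2/3; eliminate column t from the other rows.
Second iteration: most negative z-row entry is -7/2 in column p, so p enters.
Ratio test on column p — row 1: entry -3/2 ≤ 0; row 2: 3/(1/2) = 6. Minimum is 6 at row 2 (t leaves); pivot element 1/2.
Divide row 2 by 1/2; eliminate column p from the other rows.
After both pivots, the entry at constraint row 2, column s2 is 1.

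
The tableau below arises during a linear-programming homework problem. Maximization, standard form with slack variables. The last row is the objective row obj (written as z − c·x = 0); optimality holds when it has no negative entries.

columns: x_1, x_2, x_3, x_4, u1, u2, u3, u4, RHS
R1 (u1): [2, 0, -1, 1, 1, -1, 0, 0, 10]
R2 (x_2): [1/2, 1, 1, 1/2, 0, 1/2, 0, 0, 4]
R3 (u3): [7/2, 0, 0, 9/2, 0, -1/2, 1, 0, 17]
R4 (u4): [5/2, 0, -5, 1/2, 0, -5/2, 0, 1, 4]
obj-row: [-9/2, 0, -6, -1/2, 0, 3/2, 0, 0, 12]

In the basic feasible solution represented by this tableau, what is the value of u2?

u2 is not in the basis, so in the current basic feasible solution u2 = 0.

0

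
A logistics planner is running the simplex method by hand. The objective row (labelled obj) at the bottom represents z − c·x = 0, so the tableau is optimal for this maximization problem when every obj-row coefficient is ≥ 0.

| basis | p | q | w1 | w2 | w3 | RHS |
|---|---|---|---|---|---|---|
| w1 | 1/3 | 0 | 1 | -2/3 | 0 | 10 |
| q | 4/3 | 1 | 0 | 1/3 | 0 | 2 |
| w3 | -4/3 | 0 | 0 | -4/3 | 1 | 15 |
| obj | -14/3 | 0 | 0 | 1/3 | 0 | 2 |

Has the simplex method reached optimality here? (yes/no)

The obj-row has a negative entry -14/3 in column p, so it is not optimal.

no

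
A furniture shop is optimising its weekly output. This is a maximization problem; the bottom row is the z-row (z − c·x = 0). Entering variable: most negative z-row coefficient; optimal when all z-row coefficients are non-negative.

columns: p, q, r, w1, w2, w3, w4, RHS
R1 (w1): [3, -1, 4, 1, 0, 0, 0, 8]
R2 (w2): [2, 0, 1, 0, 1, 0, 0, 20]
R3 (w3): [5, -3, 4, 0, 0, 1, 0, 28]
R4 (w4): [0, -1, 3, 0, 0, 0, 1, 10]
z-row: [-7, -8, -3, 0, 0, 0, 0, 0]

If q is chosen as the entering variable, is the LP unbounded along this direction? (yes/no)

yes

Every constraint-row entry in column q is ≤ 0, so increasing q is unbounded.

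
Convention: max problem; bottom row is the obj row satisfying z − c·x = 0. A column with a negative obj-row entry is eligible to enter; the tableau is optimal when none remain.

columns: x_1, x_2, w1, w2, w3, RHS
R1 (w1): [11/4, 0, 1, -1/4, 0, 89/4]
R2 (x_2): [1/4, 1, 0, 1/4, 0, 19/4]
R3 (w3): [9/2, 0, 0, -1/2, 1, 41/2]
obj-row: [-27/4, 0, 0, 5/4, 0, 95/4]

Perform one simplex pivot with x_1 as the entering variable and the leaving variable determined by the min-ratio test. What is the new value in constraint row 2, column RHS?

Ratio test on column x_1 — row 1: (89/4)/(11/4) = 89/11; row 2: (19/4)/(1/4) = 19; row 3: (41/2)/(9/2) = 41/9. Minimum is 41/9 at row 3 (w3 leaves); pivot element 9/2.
Divide row 3 by 9/2; eliminate column x_1 from the other rows.
Row 2 update in column RHS: 19/4 − (1/4)·(41/9) = 65/18.

65/18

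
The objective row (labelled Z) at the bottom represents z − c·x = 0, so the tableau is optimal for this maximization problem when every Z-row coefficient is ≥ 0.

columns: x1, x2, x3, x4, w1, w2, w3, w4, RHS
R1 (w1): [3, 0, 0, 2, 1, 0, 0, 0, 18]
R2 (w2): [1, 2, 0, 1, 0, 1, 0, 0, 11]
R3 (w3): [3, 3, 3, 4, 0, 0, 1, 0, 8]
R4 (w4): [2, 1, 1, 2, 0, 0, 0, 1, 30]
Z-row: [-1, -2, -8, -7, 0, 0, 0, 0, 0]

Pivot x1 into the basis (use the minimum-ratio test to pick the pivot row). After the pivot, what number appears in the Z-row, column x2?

-1

Ratio test on column x1 — row 1: 18/3 = 6; row 2: 11/1 = 11; row 3: 8/3 = 8/3; row 4: 30/2 = 15. Minimum is 8/3 at row 3 (w3 leaves); pivot element 3.
Divide row 3 by 3; eliminate column x1 from the other rows.
Z-row update in column x2: -2 − (-1)·1 = -1.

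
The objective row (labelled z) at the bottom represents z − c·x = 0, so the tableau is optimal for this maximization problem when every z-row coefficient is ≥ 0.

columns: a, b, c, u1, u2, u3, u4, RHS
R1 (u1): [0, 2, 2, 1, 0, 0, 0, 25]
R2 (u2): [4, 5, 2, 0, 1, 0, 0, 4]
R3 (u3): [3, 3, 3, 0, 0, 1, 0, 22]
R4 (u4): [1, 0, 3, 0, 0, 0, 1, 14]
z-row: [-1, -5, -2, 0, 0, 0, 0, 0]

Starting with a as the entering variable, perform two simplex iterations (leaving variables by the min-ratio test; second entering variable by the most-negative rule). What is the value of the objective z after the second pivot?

Ratio test on column a — row 1: entry 0 ≤ 0; row 2: 4/4 = 1; row 3: 22/3 = 22/3; row 4: 14/1 = 14. Minimum is 1 at row 2 (u2 leaves); pivot element 4.
Pivot on row 2; the z-row RHS becomes 0 − (-1)·1 = 1.
Next entering variable (most negative z-row entry -15/4): b.
Ratio test on column b — row 1: 25/2 = 25/2; row 2: 1/(5/4) = 4/5; row 3: entry -3/4 ≤ 0; row 4: entry -5/4 ≤ 0. Minimum is 4/5 at row 2 (a leaves); pivot element 5/4.
After the second pivot the z-row RHS is 1 − (-15/4)·(4/5) = 4.

4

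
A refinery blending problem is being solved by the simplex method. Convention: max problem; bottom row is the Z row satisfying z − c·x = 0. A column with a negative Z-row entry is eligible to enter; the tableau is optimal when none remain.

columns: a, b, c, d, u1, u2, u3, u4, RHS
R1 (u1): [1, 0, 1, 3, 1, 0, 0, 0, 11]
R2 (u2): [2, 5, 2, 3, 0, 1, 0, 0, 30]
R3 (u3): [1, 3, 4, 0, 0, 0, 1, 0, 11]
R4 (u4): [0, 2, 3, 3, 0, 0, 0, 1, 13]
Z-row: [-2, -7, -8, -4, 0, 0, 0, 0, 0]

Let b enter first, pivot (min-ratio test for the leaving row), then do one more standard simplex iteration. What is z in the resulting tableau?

299/9

Ratio test on column b — row 1: entry 0 ≤ 0; row 2: 30/5 = 6; row 3: 11/3 = 11/3; row 4: 13/2 = 13/2. Minimum is 11/3 at row 3 (u3 leaves); pivot element 3.
Pivot on row 3; the Z-row RHS becomes 0 − (-7)·(11/3) = 77/3.
Next entering variable (most negative Z-row entry -4): d.
Ratio test on column d — row 1: 11/3 = 11/3; row 2: (35/3)/3 = 35/9; row 3: entry 0 ≤ 0; row 4: (17/3)/3 = 17/9. Minimum is 17/9 at row 4 (u4 leaves); pivot element 3.
After the second pivot the Z-row RHS is 77/3 − (-4)·(17/9) = 299/9.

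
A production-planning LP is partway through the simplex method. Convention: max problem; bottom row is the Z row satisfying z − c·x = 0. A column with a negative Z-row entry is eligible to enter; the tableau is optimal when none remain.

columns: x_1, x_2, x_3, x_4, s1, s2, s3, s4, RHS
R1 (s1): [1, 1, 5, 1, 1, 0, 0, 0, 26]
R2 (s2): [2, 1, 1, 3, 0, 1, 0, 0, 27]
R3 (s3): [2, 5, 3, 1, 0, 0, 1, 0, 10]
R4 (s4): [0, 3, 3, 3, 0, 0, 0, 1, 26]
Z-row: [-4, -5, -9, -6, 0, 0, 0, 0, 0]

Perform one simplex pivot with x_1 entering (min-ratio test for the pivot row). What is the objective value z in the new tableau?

Ratio test on column x_1 — row 1: 26/1 = 26; row 2: 27/2 = 27/2; row 3: 10/2 = 5; row 4: entry 0 ≤ 0. Minimum is 5 at row 3 (s3 leaves); pivot element 2.
Pivot on row 3; the Z-row RHS becomes 0 − (-4)·5 = 20.

20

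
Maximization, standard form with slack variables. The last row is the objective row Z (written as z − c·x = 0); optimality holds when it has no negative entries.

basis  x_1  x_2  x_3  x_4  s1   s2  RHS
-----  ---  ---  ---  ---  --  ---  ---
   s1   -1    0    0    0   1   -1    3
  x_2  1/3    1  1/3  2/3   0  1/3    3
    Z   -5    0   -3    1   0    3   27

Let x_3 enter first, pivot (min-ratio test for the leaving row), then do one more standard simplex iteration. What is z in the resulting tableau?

Ratio test on column x_3 — row 1: entry 0 ≤ 0; row 2: 3/(1/3) = 9. Minimum is 9 at row 2 (x_2 leaves); pivot element 1/3.
Pivot on row 2; the Z-row RHS becomes 27 − (-3)·9 = 54.
Next entering variable (most negative Z-row entry -2): x_1.
Ratio test on column x_1 — row 1: entry -1 ≤ 0; row 2: 9/1 = 9. Minimum is 9 at row 2 (x_3 leaves); pivot element 1.
After the second pivot the Z-row RHS is 54 − (-2)·9 = 72.

72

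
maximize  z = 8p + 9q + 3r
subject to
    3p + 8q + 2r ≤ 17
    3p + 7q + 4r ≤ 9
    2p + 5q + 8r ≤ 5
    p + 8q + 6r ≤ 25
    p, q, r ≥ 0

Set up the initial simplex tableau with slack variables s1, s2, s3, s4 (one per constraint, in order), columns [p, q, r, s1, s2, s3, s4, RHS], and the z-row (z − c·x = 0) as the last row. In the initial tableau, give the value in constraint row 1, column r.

Constraint 1 has coefficient 2 on r.

2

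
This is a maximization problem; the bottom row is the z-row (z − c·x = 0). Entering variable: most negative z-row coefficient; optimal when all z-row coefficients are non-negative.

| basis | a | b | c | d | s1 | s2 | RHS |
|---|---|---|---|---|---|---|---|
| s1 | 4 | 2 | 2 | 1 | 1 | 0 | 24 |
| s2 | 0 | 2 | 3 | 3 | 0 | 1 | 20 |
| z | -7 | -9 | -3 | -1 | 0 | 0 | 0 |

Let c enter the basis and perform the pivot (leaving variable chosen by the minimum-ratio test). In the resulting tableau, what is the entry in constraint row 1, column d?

-1

Ratio test on column c — row 1: 24/2 = 12; row 2: 20/3 = 20/3. Minimum is 20/3 at row 2 (s2 leaves); pivot element 3.
Divide row 2 by 3; eliminate column c from the other rows.
Row 1 update in column d: 1 − 2·1 = -1.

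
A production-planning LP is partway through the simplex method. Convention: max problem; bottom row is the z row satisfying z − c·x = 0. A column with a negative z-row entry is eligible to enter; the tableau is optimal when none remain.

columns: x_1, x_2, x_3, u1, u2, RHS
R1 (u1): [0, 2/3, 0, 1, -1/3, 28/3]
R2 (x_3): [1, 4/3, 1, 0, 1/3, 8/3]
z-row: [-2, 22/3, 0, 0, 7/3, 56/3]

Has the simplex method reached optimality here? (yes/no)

no

The z-row has a negative entry -2 in column x_1, so it is not optimal.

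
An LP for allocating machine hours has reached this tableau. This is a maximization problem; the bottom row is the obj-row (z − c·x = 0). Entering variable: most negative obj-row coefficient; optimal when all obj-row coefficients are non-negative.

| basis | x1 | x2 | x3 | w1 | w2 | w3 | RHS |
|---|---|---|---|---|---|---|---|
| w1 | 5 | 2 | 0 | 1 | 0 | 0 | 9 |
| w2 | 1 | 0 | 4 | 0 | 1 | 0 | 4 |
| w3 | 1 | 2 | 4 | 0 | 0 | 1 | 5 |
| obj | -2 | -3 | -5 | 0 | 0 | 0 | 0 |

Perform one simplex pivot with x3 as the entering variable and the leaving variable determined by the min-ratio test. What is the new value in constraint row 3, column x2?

Ratio test on column x3 — row 1: entry 0 ≤ 0; row 2: 4/4 = 1; row 3: 5/4 = 5/4. Minimum is 1 at row 2 (w2 leaves); pivot element 4.
Divide row 2 by 4; eliminate column x3 from the other rows.
Row 3 update in column x2: 2 − 4·0 = 2.

2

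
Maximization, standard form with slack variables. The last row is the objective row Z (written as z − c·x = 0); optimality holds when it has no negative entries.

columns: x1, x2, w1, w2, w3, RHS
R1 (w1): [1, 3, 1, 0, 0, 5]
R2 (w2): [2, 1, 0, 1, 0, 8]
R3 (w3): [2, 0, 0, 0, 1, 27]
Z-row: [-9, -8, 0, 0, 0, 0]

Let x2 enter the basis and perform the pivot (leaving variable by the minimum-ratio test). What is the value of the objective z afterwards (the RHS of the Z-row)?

40/3

Ratio test on column x2 — row 1: 5/3 = 5/3; row 2: 8/1 = 8; row 3: entry 0 ≤ 0. Minimum is 5/3 at row 1 (w1 leaves); pivot element 3.
Pivot on row 1; the Z-row RHS becomes 0 − (-8)·(5/3) = 40/3.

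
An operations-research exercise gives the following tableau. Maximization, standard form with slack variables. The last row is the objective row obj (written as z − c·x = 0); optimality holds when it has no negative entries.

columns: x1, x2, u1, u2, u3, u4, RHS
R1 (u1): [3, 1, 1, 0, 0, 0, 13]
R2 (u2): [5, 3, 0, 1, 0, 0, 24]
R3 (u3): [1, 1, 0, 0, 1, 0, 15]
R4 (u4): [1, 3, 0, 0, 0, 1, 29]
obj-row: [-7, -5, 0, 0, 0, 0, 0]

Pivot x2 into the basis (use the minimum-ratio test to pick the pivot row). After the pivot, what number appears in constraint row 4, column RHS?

5

Ratio test on column x2 — row 1: 13/1 = 13; row 2: 24/3 = 8; row 3: 15/1 = 15; row 4: 29/3 = 29/3. Minimum is 8 at row 2 (u2 leaves); pivot element 3.
Divide row 2 by 3; eliminate column x2 from the other rows.
Row 4 update in column RHS: 29 − 3·8 = 5.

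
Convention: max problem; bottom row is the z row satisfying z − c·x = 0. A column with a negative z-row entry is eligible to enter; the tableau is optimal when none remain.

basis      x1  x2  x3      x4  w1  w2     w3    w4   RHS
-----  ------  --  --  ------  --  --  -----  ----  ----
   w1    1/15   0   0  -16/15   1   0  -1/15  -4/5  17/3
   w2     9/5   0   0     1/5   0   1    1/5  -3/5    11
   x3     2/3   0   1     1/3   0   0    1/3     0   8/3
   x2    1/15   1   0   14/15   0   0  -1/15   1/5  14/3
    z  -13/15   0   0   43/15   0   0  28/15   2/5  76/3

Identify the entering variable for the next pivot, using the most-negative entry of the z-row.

Negative z-row entries: x1: -13/15.
The most negative is -13/15 in column x1, so x1 enters.

x1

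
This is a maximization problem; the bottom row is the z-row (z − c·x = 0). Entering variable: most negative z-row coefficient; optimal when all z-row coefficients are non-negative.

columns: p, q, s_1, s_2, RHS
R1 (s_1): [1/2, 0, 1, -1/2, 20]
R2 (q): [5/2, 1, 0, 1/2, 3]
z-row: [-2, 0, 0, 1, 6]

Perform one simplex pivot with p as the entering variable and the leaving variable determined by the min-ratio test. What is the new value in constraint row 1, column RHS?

Ratio test on column p — row 1: 20/(1/2) = 40; row 2: 3/(5/2) = 6/5. Minimum is 6/5 at row 2 (q leaves); pivot element 5/2.
Divide row 2 by 5/2; eliminate column p from the other rows.
Row 1 update in column RHS: 20 − (1/2)·(6/5) = 97/5.

97/5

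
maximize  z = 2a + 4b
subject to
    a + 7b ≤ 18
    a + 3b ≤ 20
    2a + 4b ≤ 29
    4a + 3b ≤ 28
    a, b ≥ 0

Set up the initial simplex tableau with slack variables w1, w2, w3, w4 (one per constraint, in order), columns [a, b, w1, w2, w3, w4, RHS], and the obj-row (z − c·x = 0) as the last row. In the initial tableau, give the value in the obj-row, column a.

-2

The obj-row carries the negated objective coefficients: the a entry is -2.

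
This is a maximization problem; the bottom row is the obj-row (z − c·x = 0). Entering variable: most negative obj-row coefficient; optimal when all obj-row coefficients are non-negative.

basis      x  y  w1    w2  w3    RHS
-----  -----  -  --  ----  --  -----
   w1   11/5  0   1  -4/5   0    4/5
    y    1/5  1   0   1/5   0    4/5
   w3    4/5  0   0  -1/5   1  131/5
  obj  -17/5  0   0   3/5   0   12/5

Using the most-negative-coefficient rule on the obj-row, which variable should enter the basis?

x

Negative obj-row entries: x: -17/5.
The most negative is -17/5 in column x, so x enters.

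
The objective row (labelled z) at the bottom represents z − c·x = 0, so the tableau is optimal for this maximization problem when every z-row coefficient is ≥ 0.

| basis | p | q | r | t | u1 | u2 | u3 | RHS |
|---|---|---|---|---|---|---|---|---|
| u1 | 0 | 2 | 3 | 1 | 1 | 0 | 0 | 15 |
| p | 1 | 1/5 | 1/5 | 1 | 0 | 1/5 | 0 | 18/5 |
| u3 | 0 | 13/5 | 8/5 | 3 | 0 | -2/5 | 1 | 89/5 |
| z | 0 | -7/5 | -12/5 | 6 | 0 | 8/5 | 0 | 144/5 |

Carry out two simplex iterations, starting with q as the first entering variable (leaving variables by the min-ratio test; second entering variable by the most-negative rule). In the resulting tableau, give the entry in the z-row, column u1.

20/23

Ratio test on column q — row 1: 15/2 = 15/2; row 2: (18/5)/(1/5) = 18; row 3: (89/5)/(13/5) = 89/13. Minimum is 89/13 at row 3 (u3 leaves); pivot element 13/5.
Divide row 3 by 13/5; eliminate column q from the other rows.
Second iteration: most negative z-row entry is -20/13 in column r, so r enters.
Ratio test on column r — row 1: (17/13)/(23/13) = 17/23; row 2: (29/13)/(1/13) = 29; row 3: (89/13)/(8/13) = 89/8. Minimum is 17/23 at row 1 (u1 leaves); pivot element 23/13.
Divide row 1 by 23/13; eliminate column r from the other rows.
After both pivots, the entry at the z-row, column u1 is 20/23.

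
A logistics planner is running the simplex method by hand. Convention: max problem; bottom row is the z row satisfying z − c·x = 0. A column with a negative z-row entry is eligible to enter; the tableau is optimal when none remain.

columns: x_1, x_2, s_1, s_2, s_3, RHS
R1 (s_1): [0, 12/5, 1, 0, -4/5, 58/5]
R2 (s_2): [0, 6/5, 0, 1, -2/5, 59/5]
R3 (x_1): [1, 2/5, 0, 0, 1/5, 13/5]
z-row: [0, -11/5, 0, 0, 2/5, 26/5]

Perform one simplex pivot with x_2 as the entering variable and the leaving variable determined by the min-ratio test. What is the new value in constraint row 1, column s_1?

5/12

Ratio test on column x_2 — row 1: (58/5)/(12/5) = 29/6; row 2: (59/5)/(6/5) = 59/6; row 3: (13/5)/(2/5) = 13/2. Minimum is 29/6 at row 1 (s_1 leaves); pivot element 12/5.
Divide row 1 by 12/5; eliminate column x_2 from the other rows.
In the new row 1, the s_1 entry is the old entry divided by the pivot: 1/(12/5) = 5/12.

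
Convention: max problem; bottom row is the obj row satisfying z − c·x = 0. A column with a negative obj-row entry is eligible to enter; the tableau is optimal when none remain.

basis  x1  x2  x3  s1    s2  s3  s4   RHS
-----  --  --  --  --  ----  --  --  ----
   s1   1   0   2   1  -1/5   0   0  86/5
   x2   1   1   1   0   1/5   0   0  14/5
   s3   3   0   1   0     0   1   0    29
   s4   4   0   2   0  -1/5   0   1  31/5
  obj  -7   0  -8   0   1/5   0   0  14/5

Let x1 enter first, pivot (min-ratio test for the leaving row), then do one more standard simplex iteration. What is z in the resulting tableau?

249/10

Ratio test on column x1 — row 1: (86/5)/1 = 86/5; row 2: (14/5)/1 = 14/5; row 3: 29/3 = 29/3; row 4: (31/5)/4 = 31/20. Minimum is 31/20 at row 4 (s4 leaves); pivot element 4.
Pivot on row 4; the obj-row RHS becomes 14/5 − (-7)·(31/20) = 273/20.
Next entering variable (most negative obj-row entry -9/2): x3.
Ratio test on column x3 — row 1: (313/20)/(3/2) = 313/30; row 2: (5/4)/(1/2) = 5/2; row 3: entry -1/2 ≤ 0; row 4: (31/20)/(1/2) = 31/10. Minimum is 5/2 at row 2 (x2 leaves); pivot element 1/2.
After the second pivot the obj-row RHS is 273/20 − (-9/2)·(5/2) = 249/10.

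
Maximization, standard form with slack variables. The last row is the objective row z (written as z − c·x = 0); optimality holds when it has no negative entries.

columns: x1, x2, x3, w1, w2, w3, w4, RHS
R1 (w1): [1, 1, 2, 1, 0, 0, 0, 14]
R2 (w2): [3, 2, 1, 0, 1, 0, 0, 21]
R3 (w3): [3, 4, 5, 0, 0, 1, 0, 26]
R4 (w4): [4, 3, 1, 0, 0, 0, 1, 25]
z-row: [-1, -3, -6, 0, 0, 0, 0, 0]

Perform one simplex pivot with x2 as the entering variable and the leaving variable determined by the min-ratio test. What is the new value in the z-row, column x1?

Ratio test on column x2 — row 1: 14/1 = 14; row 2: 21/2 = 21/2; row 3: 26/4 = 13/2; row 4: 25/3 = 25/3. Minimum is 13/2 at row 3 (w3 leaves); pivot element 4.
Divide row 3 by 4; eliminate column x2 from the other rows.
z-row update in column x1: -1 − (-3)·(3/4) = 5/4.

5/4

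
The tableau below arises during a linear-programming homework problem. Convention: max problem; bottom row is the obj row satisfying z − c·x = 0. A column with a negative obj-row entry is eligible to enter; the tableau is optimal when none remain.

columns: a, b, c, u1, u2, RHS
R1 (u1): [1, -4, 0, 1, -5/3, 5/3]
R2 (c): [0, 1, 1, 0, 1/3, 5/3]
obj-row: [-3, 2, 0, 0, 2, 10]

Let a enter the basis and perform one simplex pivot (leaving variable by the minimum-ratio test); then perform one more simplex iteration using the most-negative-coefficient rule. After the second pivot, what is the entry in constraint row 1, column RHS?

25/3

Ratio test on column a — row 1: (5/3)/1 = 5/3; row 2: entry 0 ≤ 0. Minimum is 5/3 at row 1 (u1 leaves); pivot element 1.
Divide row 1 by 1; eliminate column a from the other rows.
Second iteration: most negative obj-row entry is -10 in column b, so b enters.
Ratio test on column b — row 1: entry -4 ≤ 0; row 2: (5/3)/1 = 5/3. Minimum is 5/3 at row 2 (c leaves); pivot element 1.
Divide row 2 by 1; eliminate column b from the other rows.
After both pivots, the entry at constraint row 1, column RHS is 25/3.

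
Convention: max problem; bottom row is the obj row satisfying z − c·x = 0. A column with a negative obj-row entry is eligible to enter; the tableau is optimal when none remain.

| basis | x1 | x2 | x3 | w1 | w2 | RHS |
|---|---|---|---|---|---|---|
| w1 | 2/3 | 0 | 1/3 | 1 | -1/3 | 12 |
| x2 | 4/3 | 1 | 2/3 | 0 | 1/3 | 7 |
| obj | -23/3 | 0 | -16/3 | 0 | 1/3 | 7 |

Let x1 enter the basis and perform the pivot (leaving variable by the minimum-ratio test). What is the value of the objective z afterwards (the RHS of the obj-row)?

189/4

Ratio test on column x1 — row 1: 12/(2/3) = 18; row 2: 7/(4/3) = 21/4. Minimum is 21/4 at row 2 (x2 leaves); pivot element 4/3.
Pivot on row 2; the obj-row RHS becomes 7 − (-23/3)·(21/4) = 189/4.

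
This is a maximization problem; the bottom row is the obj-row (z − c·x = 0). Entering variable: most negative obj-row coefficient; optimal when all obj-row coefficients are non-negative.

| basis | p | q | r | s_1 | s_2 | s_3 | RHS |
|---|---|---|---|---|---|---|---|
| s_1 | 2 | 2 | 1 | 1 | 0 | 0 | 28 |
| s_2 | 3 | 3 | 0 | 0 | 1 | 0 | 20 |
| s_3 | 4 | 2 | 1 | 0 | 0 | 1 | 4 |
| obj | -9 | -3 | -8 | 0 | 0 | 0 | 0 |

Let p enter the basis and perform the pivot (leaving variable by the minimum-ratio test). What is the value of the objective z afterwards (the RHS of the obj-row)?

9

Ratio test on column p — row 1: 28/2 = 14; row 2: 20/3 = 20/3; row 3: 4/4 = 1. Minimum is 1 at row 3 (s_3 leaves); pivot element 4.
Pivot on row 3; the obj-row RHS becomes 0 − (-9)·1 = 9.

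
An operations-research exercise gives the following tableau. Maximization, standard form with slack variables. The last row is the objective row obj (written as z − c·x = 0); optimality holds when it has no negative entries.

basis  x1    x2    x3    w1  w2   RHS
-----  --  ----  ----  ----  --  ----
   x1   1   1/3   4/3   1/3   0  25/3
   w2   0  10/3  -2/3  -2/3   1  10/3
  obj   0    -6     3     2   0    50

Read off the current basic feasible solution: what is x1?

x1 is basic (row 1); its value is the RHS of that row, 25/3.

25/3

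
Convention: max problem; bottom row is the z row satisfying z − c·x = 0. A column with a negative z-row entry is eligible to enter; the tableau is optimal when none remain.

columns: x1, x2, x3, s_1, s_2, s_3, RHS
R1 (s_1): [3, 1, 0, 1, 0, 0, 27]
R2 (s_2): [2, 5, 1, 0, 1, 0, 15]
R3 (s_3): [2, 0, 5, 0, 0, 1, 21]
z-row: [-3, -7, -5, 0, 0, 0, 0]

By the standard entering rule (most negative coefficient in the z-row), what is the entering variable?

x2

Negative z-row entries: x1: -3, x2: -7, x3: -5.
The most negative is -7 in column x2, so x2 enters.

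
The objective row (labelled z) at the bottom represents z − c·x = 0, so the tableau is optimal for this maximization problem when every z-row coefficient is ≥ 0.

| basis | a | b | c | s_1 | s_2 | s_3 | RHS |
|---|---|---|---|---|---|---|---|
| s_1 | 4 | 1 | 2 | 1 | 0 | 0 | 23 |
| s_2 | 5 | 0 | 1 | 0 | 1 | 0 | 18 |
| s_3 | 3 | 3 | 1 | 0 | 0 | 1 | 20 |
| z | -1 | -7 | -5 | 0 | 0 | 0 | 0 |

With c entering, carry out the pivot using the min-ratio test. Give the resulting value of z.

115/2

Ratio test on column c — row 1: 23/2 = 23/2; row 2: 18/1 = 18; row 3: 20/1 = 20. Minimum is 23/2 at row 1 (s_1 leaves); pivot element 2.
Pivot on row 1; the z-row RHS becomes 0 − (-5)·(23/2) = 115/2.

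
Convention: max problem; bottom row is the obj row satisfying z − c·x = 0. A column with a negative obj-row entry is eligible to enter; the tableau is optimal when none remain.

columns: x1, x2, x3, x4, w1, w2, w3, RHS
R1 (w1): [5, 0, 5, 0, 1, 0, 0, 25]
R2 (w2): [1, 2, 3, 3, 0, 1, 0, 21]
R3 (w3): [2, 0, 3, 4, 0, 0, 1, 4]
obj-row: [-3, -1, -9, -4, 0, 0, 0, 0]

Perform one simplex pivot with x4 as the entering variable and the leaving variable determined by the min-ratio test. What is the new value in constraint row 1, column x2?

0

Ratio test on column x4 — row 1: entry 0 ≤ 0; row 2: 21/3 = 7; row 3: 4/4 = 1. Minimum is 1 at row 3 (w3 leaves); pivot element 4.
Divide row 3 by 4; eliminate column x4 from the other rows.
Row 1 update in column x2: 0 − 0·0 = 0.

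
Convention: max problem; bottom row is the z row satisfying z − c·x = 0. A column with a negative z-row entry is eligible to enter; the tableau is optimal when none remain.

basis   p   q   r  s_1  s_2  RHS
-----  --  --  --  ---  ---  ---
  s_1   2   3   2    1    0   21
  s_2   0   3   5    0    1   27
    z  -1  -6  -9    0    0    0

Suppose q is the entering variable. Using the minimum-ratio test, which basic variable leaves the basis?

Column q entries and ratios — s_1: 21/3 = 7; s_2: 27/3 = 9.
Smallest ratio is 7 in the row of s_1, so s_1 leaves.

s_1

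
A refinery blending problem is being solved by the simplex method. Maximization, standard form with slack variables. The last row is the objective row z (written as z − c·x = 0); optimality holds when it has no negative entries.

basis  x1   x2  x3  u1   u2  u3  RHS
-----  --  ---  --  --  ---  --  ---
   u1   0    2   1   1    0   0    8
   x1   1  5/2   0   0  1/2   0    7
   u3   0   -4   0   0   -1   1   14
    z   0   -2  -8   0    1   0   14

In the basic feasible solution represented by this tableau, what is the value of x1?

x1 is basic (row 2); its value is the RHS of that row, 7.

7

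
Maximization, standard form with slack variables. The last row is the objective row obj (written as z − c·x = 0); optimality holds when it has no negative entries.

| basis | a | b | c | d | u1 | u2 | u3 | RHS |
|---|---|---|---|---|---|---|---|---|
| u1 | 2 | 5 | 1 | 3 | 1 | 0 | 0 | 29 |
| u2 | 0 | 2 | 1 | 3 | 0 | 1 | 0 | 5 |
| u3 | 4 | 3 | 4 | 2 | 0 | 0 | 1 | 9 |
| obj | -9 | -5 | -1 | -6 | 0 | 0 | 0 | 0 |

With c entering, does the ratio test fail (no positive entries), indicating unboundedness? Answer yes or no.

Column c has positive entries in row(s) 1, 2, 3, so the ratio test bounds it — not unbounded.

no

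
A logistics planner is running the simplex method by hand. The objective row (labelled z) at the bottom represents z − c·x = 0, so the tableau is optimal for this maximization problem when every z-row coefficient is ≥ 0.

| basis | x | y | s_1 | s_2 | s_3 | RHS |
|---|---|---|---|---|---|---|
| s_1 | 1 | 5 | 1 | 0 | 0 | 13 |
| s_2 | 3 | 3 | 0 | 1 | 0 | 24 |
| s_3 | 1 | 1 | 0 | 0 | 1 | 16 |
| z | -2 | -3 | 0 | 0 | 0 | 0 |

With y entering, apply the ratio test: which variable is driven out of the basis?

Column y entries and ratios — s_1: 13/5 = 13/5; s_2: 24/3 = 8; s_3: 16/1 = 16.
Smallest ratio is 13/5 in the row of s_1, so s_1 leaves.

s_1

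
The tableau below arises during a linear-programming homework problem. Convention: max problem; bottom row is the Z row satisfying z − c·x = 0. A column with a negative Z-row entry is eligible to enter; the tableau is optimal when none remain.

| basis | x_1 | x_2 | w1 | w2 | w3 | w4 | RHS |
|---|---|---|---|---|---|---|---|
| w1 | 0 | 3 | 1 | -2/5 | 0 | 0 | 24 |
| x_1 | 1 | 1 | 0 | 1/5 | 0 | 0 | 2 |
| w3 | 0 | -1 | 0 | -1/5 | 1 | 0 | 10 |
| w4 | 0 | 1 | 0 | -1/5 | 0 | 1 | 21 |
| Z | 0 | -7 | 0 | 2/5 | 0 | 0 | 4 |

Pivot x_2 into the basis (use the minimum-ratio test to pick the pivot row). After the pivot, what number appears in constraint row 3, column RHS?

Ratio test on column x_2 — row 1: 24/3 = 8; row 2: 2/1 = 2; row 3: entry -1 ≤ 0; row 4: 21/1 = 21. Minimum is 2 at row 2 (x_1 leaves); pivot element 1.
Divide row 2 by 1; eliminate column x_2 from the other rows.
Row 3 update in column RHS: 10 − (-1)·2 = 12.

12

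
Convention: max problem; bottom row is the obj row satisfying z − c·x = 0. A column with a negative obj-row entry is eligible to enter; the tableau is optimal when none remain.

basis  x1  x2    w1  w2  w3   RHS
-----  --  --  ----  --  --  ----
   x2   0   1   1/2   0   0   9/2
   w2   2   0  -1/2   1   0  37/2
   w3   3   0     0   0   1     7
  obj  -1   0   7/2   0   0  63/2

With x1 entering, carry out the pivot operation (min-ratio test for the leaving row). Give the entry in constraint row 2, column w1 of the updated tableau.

-1/2

Ratio test on column x1 — row 1: entry 0 ≤ 0; row 2: (37/2)/2 = 37/4; row 3: 7/3 = 7/3. Minimum is 7/3 at row 3 (w3 leaves); pivot element 3.
Divide row 3 by 3; eliminate column x1 from the other rows.
Row 2 update in column w1: -1/2 − 2·0 = -1/2.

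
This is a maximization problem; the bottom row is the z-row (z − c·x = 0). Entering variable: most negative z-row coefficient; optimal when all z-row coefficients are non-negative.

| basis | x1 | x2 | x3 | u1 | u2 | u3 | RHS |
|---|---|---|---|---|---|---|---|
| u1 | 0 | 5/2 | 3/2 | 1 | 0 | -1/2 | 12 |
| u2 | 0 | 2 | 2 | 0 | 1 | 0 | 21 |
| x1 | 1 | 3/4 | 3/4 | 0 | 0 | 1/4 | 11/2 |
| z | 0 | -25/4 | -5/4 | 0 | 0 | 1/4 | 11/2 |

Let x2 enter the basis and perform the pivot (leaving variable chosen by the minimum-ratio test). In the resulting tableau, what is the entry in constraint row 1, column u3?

Ratio test on column x2 — row 1: 12/(5/2) = 24/5; row 2: 21/2 = 21/2; row 3: (11/2)/(3/4) = 22/3. Minimum is 24/5 at row 1 (u1 leaves); pivot element 5/2.
Divide row 1 by 5/2; eliminate column x2 from the other rows.
In the new row 1, the u3 entry is the old entry divided by the pivot: (-1/2)/(5/2) = -1/5.

-1/5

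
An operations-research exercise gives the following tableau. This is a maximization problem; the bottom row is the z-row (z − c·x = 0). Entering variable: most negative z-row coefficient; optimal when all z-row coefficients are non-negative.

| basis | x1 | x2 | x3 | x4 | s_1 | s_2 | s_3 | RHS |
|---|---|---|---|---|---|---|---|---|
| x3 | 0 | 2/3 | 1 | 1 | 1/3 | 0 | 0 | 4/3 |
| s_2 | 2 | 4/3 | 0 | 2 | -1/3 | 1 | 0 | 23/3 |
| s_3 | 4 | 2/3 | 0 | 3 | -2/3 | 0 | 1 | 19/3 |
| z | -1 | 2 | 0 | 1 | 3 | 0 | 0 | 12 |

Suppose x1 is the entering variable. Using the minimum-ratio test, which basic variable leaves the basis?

s_3

Column x1 entries and ratios — x3: 0 ≤ 0, skip; s_2: (23/3)/2 = 23/6; s_3: (19/3)/4 = 19/12.
Smallest ratio is 19/12 in the row of s_3, so s_3 leaves.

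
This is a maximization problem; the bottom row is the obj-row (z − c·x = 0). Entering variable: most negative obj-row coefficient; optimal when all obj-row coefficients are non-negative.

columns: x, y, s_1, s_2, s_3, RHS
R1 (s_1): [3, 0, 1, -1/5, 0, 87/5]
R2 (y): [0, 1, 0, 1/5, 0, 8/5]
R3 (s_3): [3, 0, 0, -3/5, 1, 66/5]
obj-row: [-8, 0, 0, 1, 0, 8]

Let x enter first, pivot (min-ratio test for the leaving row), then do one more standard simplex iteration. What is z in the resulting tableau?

48

Ratio test on column x — row 1: (87/5)/3 = 29/5; row 2: entry 0 ≤ 0; row 3: (66/5)/3 = 22/5. Minimum is 22/5 at row 3 (s_3 leaves); pivot element 3.
Pivot on row 3; the obj-row RHS becomes 8 − (-8)·(22/5) = 216/5.
Next entering variable (most negative obj-row entry -3/5): s_2.
Ratio test on column s_2 — row 1: (21/5)/(2/5) = 21/2; row 2: (8/5)/(1/5) = 8; row 3: entry -1/5 ≤ 0. Minimum is 8 at row 2 (y leaves); pivot element 1/5.
After the second pivot the obj-row RHS is 216/5 − (-3/5)·8 = 48.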